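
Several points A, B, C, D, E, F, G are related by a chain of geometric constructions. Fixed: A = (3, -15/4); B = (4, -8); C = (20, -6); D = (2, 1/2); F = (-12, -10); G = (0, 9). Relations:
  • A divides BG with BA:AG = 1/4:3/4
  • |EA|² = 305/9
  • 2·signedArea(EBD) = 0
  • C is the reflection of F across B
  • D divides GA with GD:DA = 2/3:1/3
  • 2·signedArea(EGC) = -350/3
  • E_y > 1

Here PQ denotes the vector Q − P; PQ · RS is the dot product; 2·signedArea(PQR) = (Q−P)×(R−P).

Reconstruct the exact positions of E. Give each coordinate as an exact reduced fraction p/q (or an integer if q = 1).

E = (5/3, 23/12)

1. E_x = 5/3  [2·signedArea(EBD) = 0 ∩ 2·signedArea(EGC) = -350/3]
2. E_y = 23/12  [2·signedArea(EBD) = 0 ∩ 2·signedArea(EGC) = -350/3]
   → E = (5/3, 23/12)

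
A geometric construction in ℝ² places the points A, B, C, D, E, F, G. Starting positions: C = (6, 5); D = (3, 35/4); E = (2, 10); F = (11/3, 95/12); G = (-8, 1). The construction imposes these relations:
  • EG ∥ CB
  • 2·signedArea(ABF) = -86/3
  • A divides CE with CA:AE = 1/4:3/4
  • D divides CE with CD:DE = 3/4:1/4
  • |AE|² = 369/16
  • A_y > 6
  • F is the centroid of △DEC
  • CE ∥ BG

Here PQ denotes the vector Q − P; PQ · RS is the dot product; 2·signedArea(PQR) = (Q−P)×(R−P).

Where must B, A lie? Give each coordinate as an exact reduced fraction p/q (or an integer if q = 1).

A = (5, 25/4)
B = (-4, -4)

1. B_x = -4  [CE ∥ BG ∩ EG ∥ CB]
2. B_y = -4  [CE ∥ BG ∩ EG ∥ CB]
   → B = (-4, -4)
3. A_x = 5  [A divides CE with CA:AE = 1/4:3/4]
4. A_y = 25/4  [A divides CE with CA:AE = 1/4:3/4]
   → A = (5, 25/4)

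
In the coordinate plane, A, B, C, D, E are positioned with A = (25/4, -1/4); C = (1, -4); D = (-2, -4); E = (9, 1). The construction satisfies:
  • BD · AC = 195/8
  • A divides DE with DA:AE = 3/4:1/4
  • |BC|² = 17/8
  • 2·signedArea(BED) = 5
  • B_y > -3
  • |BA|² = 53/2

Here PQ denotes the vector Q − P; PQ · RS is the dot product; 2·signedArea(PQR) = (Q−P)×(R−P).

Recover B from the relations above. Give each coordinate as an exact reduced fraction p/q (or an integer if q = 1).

B = (7/4, -11/4)

1. B_x = 7/4  [BD · AC = 195/8 ∩ 2·signedArea(BED) = 5]
2. B_y = -11/4  [BD · AC = 195/8 ∩ 2·signedArea(BED) = 5]
   → B = (7/4, -11/4)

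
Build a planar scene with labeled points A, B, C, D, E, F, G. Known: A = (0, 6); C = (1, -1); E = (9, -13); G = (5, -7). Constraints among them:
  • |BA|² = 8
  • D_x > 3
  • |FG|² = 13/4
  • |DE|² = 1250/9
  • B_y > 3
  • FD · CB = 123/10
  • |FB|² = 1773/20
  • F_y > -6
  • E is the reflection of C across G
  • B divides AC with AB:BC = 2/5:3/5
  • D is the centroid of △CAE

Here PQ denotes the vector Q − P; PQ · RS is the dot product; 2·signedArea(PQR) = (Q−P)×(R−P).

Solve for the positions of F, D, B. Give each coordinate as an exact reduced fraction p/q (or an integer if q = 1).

B = (2/5, 16/5)
D = (10/3, -8/3)
F = (4, -11/2)

1. D_x = 10/3  [D is the centroid of △CAE]
2. D_y = -8/3  [D is the centroid of △CAE]
   → D = (10/3, -8/3)
3. B_x = 2/5  [B divides AC with AB:BC = 2/5:3/5]
4. B_y = 16/5  [B divides AC with AB:BC = 2/5:3/5]
   → B = (2/5, 16/5)
5. F_x = 4  [line 3/5·x + -21/5·y + -51/2 = 0 ∩ |FB|² = 1773/20]
6. F_y = -11/2  [line 3/5·x + -21/5·y + -51/2 = 0 ∩ |FB|² = 1773/20]
   → F = (4, -11/2)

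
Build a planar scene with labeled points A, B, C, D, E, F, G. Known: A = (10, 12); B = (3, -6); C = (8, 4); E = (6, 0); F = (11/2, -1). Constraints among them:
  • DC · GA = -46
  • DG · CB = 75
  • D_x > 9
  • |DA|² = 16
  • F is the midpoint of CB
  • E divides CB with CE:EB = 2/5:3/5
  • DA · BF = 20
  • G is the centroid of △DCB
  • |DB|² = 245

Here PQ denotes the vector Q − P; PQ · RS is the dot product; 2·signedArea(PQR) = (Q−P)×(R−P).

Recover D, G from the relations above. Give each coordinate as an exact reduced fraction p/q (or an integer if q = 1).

1. D_x = 10  [line -5/2·x + -5·y + 65 = 0 ∩ |DB|² = 245]
2. D_y = 8  [line -5/2·x + -5·y + 65 = 0 ∩ |DB|² = 245]
   → D = (10, 8)
3. G_x = 7  [G is the centroid of △DCB]
4. G_y = 2  [G is the centroid of △DCB]
   → G = (7, 2)

D = (10, 8)
G = (7, 2)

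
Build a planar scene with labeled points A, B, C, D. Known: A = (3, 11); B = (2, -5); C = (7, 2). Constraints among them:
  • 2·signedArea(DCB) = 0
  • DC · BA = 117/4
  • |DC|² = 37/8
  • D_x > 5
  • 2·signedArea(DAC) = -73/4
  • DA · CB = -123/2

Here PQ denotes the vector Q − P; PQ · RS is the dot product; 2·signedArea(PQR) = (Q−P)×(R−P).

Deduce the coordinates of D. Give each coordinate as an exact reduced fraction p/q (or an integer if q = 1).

1. D_x = 23/4  [2·signedArea(DCB) = 0 ∩ 2·signedArea(DAC) = -73/4]
2. D_y = 1/4  [2·signedArea(DCB) = 0 ∩ 2·signedArea(DAC) = -73/4]
   → D = (23/4, 1/4)

D = (23/4, 1/4)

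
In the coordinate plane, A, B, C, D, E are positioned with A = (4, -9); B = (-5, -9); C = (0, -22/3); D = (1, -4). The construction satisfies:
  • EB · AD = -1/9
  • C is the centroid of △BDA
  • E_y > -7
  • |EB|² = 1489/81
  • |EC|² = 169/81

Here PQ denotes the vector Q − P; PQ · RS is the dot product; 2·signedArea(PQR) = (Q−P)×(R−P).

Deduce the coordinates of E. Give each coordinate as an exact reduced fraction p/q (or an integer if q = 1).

E = (-4/3, -61/9)

1. E_x = -4/3  [line 3·x + -5·y + -269/9 = 0 ∩ |EB|² = 1489/81]
2. E_y = -61/9  [line 3·x + -5·y + -269/9 = 0 ∩ |EB|² = 1489/81]
   → E = (-4/3, -61/9)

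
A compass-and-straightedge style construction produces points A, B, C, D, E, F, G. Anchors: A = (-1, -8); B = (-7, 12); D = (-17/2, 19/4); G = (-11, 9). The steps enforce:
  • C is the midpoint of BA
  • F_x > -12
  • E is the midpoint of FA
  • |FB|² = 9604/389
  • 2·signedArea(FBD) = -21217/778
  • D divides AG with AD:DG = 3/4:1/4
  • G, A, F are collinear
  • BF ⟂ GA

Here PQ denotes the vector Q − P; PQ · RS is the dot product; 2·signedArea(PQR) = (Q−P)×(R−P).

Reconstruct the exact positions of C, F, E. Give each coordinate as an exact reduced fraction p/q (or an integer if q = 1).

1. C_x = -4  [C is the midpoint of BA]
2. C_y = 2  [C is the midpoint of BA]
   → C = (-4, 2)
3. F_x = -4389/389  [G, A, F are collinear ∩ BF ⟂ GA]
4. F_y = 3688/389  [G, A, F are collinear ∩ BF ⟂ GA]
   → F = (-4389/389, 3688/389)
5. E_x = -2389/389  [E is the midpoint of FA]
6. E_y = 288/389  [E is the midpoint of FA]
   → E = (-2389/389, 288/389)

C = (-4, 2)
E = (-2389/389, 288/389)
F = (-4389/389, 3688/389)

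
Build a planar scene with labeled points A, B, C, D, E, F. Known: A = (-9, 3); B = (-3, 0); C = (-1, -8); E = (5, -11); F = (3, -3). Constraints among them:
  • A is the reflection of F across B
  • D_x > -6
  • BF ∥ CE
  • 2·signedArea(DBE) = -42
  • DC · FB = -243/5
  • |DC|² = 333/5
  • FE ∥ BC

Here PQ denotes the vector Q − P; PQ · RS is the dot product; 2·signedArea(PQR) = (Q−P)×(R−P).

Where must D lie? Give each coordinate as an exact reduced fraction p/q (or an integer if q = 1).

D = (-29/5, -7/5)

1. D_x = -29/5  [2·signedArea(DBE) = -42 ∩ DC · FB = -243/5]
2. D_y = -7/5  [2·signedArea(DBE) = -42 ∩ DC · FB = -243/5]
   → D = (-29/5, -7/5)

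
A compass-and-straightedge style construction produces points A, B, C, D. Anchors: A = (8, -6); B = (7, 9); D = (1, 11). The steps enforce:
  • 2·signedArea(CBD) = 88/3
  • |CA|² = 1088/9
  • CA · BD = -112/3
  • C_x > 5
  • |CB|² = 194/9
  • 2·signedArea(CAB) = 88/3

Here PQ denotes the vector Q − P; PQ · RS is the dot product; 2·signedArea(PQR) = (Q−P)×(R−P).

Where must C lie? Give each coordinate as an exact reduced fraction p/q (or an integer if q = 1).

1. C_x = 16/3  [2·signedArea(CBD) = 88/3 ∩ CA · BD = -112/3]
2. C_y = 14/3  [2·signedArea(CBD) = 88/3 ∩ CA · BD = -112/3]
   → C = (16/3, 14/3)

C = (16/3, 14/3)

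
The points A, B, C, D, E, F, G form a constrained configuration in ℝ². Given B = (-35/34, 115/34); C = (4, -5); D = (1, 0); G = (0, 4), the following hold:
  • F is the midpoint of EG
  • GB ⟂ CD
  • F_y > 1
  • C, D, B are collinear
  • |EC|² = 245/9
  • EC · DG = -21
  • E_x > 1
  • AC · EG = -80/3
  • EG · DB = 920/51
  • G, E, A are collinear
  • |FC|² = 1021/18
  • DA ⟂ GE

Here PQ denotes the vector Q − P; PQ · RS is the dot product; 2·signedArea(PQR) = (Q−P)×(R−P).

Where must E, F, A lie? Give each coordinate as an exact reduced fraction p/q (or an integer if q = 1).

1. E_x = 5/3  [EC · DG = -21 ∩ EG · DB = 920/51]
2. E_y = -1/3  [EC · DG = -21 ∩ EG · DB = 920/51]
   → E = (5/3, -1/3)
3. F_x = 5/6  [F is the midpoint of EG]
4. F_y = 11/6  [F is the midpoint of EG]
   → F = (5/6, 11/6)
5. A_x = 285/194  [G, E, A are collinear ∩ DA ⟂ GE]
6. A_y = 35/194  [G, E, A are collinear ∩ DA ⟂ GE]
   → A = (285/194, 35/194)

A = (285/194, 35/194)
E = (5/3, -1/3)
F = (5/6, 11/6)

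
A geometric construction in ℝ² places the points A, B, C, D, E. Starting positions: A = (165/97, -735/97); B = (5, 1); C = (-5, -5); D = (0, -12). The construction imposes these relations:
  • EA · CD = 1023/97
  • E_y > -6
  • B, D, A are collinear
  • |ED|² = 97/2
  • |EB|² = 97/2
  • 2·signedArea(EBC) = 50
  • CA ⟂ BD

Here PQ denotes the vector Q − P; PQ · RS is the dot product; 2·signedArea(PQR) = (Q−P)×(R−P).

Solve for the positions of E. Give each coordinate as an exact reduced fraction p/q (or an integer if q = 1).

1. E_x = 5/2  [2·signedArea(EBC) = 50 ∩ EA · CD = 1023/97]
2. E_y = -11/2  [2·signedArea(EBC) = 50 ∩ EA · CD = 1023/97]
   → E = (5/2, -11/2)

E = (5/2, -11/2)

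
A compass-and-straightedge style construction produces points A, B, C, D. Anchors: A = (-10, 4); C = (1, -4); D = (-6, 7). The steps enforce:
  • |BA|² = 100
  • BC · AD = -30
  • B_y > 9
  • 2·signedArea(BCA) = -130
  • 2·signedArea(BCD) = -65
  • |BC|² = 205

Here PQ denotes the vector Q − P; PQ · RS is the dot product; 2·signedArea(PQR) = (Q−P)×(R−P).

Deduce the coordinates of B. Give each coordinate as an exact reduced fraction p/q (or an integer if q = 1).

B = (-2, 10)

1. B_x = -2  [2·signedArea(BCD) = -65 ∩ BC · AD = -30]
2. B_y = 10  [2·signedArea(BCD) = -65 ∩ BC · AD = -30]
   → B = (-2, 10)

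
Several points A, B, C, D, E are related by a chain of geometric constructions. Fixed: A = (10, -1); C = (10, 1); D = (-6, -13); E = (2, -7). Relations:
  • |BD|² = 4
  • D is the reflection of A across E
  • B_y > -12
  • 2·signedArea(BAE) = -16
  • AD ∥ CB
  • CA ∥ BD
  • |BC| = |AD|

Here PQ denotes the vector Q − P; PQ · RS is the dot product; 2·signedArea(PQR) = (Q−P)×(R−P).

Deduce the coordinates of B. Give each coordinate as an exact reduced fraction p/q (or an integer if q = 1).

1. B_x = -6  [CA ∥ BD ∩ AD ∥ CB]
2. B_y = -11  [CA ∥ BD ∩ AD ∥ CB]
   → B = (-6, -11)

B = (-6, -11)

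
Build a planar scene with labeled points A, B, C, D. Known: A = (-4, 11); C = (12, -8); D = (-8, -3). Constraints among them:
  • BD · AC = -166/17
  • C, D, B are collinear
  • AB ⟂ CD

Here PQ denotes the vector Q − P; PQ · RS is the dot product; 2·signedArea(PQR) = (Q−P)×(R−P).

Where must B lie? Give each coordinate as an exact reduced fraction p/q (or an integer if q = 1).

B = (-128/17, -53/17)

1. B_x = -128/17  [C, D, B are collinear ∩ AB ⟂ CD]
2. B_y = -53/17  [C, D, B are collinear ∩ AB ⟂ CD]
   → B = (-128/17, -53/17)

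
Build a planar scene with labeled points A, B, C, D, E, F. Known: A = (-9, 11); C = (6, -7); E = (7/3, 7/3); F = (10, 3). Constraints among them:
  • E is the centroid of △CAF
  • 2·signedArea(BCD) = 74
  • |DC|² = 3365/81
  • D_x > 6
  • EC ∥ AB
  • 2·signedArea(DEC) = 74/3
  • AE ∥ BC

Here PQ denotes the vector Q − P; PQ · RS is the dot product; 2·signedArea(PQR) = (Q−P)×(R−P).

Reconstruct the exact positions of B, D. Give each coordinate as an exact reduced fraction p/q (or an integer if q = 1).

1. B_x = -16/3  [AE ∥ BC ∩ EC ∥ AB]
2. B_y = 5/3  [AE ∥ BC ∩ EC ∥ AB]
   → B = (-16/3, 5/3)
3. D_x = 55/9  [2·signedArea(DEC) = 74/3 ∩ 2·signedArea(BCD) = 74]
4. D_y = -5/9  [2·signedArea(DEC) = 74/3 ∩ 2·signedArea(BCD) = 74]
   → D = (55/9, -5/9)

B = (-16/3, 5/3)
D = (55/9, -5/9)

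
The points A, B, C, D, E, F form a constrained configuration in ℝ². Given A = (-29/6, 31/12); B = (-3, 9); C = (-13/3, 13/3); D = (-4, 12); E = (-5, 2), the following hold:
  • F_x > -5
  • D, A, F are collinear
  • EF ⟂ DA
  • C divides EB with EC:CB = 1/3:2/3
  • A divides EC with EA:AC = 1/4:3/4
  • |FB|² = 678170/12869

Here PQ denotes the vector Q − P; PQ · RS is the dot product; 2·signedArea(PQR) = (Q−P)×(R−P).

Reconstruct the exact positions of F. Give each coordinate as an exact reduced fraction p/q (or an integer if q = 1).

1. F_x = -62876/12869  [D, A, F are collinear ∩ EF ⟂ DA]
2. F_y = 25608/12869  [D, A, F are collinear ∩ EF ⟂ DA]
   → F = (-62876/12869, 25608/12869)

F = (-62876/12869, 25608/12869)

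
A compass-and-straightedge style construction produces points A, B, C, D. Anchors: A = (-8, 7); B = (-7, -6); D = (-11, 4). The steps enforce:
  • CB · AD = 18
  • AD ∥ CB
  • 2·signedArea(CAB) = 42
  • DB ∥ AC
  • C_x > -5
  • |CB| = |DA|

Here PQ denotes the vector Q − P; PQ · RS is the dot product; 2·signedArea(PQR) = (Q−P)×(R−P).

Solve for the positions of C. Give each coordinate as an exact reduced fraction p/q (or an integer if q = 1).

1. C_x = -4  [AD ∥ CB ∩ DB ∥ AC]
2. C_y = -3  [AD ∥ CB ∩ DB ∥ AC]
   → C = (-4, -3)

C = (-4, -3)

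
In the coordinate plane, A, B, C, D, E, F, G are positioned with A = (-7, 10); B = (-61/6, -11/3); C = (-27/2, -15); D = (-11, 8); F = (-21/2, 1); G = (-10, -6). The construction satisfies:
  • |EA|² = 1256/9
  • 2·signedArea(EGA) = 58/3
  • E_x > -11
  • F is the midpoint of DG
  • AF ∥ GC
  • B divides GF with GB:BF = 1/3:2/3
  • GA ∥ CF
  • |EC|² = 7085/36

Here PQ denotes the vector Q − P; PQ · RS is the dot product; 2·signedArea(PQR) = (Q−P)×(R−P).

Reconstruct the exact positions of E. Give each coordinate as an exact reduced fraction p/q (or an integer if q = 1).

1. E_x = -31/3  [line -16·x + 3·y + -484/3 = 0 ∩ |EC|² = 7085/36]
2. E_y = -4/3  [line -16·x + 3·y + -484/3 = 0 ∩ |EC|² = 7085/36]
   → E = (-31/3, -4/3)

E = (-31/3, -4/3)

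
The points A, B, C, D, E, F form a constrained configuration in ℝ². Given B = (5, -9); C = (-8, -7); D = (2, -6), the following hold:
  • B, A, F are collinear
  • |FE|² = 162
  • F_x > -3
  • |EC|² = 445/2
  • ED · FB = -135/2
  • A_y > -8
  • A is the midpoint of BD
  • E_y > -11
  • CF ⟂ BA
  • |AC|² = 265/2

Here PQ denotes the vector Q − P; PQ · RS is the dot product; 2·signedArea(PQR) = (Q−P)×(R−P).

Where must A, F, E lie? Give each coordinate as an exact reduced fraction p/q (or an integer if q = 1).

A = (7/2, -15/2)
E = (13/2, -21/2)
F = (-5/2, -3/2)

1. A_x = 7/2  [A is the midpoint of BD]
2. A_y = -15/2  [A is the midpoint of BD]
   → A = (7/2, -15/2)
3. F_x = -5/2  [B, A, F are collinear ∩ CF ⟂ BA]
4. F_y = -3/2  [B, A, F are collinear ∩ CF ⟂ BA]
   → F = (-5/2, -3/2)
5. E_x = 13/2  [line -15/2·x + 15/2·y + 255/2 = 0 ∩ |EC|² = 445/2]
6. E_y = -21/2  [line -15/2·x + 15/2·y + 255/2 = 0 ∩ |EC|² = 445/2]
   → E = (13/2, -21/2)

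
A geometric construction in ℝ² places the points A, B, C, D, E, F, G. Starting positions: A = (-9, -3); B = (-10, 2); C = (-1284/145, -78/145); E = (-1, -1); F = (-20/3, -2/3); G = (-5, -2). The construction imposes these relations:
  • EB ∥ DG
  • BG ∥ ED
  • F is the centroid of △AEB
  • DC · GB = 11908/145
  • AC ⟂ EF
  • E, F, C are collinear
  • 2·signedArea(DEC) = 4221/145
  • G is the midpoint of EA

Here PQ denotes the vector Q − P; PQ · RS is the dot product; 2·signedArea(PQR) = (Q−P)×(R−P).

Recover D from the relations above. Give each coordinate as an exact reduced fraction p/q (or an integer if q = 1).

D = (4, -5)

1. D_x = 4  [EB ∥ DG ∩ BG ∥ ED]
2. D_y = -5  [EB ∥ DG ∩ BG ∥ ED]
   → D = (4, -5)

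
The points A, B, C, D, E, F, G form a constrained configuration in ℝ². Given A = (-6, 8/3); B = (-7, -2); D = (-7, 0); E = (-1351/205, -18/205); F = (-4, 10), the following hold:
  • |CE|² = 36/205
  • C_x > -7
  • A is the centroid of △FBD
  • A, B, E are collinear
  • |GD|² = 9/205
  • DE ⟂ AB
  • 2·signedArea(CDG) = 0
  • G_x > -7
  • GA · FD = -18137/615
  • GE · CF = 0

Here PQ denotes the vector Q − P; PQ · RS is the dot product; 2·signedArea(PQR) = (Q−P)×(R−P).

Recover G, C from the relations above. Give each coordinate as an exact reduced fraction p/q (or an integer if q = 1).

C = (-1267/205, -36/205)
G = (-1393/205, -9/205)

1. G_x = -1393/205  [line 3·x + 10·y + 4269/205 = 0 ∩ |GD|² = 9/205]
2. G_y = -9/205  [line 3·x + 10·y + 4269/205 = 0 ∩ |GD|² = 9/205]
   → G = (-1393/205, -9/205)
3. C_x = -1267/205  [GE · CF = 0 ∩ 2·signedArea(CDG) = 0]
4. C_y = -36/205  [GE · CF = 0 ∩ 2·signedArea(CDG) = 0]
   → C = (-1267/205, -36/205)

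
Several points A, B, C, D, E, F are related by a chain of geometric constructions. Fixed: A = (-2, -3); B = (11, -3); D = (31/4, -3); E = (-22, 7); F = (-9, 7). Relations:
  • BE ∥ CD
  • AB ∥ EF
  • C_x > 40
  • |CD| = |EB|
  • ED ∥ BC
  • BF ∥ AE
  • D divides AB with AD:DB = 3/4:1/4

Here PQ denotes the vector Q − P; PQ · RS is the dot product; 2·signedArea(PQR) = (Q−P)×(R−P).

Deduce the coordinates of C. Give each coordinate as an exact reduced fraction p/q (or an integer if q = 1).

1. C_x = 163/4  [BE ∥ CD ∩ ED ∥ BC]
2. C_y = -13  [BE ∥ CD ∩ ED ∥ BC]
   → C = (163/4, -13)

C = (163/4, -13)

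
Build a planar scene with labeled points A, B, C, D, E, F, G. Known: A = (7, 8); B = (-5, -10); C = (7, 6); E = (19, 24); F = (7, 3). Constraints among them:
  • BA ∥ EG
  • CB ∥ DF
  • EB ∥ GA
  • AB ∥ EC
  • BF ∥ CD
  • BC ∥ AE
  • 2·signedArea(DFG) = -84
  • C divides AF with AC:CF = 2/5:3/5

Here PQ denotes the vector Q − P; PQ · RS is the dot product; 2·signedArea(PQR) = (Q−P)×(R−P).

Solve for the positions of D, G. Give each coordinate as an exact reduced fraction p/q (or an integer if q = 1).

1. D_x = 19  [CB ∥ DF ∩ BF ∥ CD]
2. D_y = 19  [CB ∥ DF ∩ BF ∥ CD]
   → D = (19, 19)
3. G_x = 31  [EB ∥ GA ∩ BA ∥ EG]
4. G_y = 42  [EB ∥ GA ∩ BA ∥ EG]
   → G = (31, 42)

D = (19, 19)
G = (31, 42)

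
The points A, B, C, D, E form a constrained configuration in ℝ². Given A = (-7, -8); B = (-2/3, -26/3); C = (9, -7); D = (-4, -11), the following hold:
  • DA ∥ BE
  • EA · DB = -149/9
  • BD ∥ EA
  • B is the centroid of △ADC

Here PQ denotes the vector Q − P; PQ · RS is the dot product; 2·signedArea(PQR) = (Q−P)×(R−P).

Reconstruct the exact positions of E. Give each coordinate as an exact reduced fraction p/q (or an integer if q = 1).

E = (-11/3, -17/3)

1. E_x = -11/3  [BD ∥ EA ∩ DA ∥ BE]
2. E_y = -17/3  [BD ∥ EA ∩ DA ∥ BE]
   → E = (-11/3, -17/3)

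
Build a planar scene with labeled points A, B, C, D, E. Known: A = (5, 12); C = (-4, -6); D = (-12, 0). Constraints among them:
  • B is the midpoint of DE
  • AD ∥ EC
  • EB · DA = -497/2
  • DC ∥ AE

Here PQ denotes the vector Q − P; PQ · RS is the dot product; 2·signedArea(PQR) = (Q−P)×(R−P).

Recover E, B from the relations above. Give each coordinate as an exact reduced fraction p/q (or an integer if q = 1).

B = (1/2, 3)
E = (13, 6)

1. E_x = 13  [AD ∥ EC ∩ DC ∥ AE]
2. E_y = 6  [AD ∥ EC ∩ DC ∥ AE]
   → E = (13, 6)
3. B_x = 1/2  [B is the midpoint of DE]
4. B_y = 3  [B is the midpoint of DE]
   → B = (1/2, 3)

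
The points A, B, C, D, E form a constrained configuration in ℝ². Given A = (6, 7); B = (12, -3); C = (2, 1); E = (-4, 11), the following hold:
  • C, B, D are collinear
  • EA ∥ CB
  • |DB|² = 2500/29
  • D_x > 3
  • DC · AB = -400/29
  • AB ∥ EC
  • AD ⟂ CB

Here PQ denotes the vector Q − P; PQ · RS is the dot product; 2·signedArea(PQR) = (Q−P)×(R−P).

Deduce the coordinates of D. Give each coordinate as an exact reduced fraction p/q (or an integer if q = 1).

1. D_x = 98/29  [C, B, D are collinear ∩ AD ⟂ CB]
2. D_y = 13/29  [C, B, D are collinear ∩ AD ⟂ CB]
   → D = (98/29, 13/29)

D = (98/29, 13/29)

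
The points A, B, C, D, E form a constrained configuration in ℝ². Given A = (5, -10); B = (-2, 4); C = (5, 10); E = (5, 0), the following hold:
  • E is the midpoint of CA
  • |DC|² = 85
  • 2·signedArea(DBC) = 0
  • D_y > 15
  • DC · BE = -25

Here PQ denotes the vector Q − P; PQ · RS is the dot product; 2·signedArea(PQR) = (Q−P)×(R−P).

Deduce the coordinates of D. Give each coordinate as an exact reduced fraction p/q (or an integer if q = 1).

D = (12, 16)

1. D_x = 12  [2·signedArea(DBC) = 0 ∩ DC · BE = -25]
2. D_y = 16  [2·signedArea(DBC) = 0 ∩ DC · BE = -25]
   → D = (12, 16)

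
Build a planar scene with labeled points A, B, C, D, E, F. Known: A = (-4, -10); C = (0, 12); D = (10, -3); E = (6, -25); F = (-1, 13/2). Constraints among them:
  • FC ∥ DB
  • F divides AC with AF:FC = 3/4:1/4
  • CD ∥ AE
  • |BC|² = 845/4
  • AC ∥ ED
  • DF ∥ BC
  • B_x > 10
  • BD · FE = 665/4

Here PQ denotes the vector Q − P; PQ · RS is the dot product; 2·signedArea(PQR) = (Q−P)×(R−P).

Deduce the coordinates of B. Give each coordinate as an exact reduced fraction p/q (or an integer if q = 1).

B = (11, 5/2)

1. B_x = 11  [DF ∥ BC ∩ FC ∥ DB]
2. B_y = 5/2  [DF ∥ BC ∩ FC ∥ DB]
   → B = (11, 5/2)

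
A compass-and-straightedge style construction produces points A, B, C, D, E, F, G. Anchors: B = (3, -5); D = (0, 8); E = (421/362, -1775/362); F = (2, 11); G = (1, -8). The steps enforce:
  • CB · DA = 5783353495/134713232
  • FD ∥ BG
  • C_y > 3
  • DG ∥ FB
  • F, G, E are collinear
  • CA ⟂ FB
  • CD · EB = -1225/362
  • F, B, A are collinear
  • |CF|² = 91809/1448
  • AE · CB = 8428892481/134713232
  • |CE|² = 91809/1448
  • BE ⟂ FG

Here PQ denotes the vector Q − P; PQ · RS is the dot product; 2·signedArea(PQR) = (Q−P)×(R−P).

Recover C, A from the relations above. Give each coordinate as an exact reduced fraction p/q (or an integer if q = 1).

A = (463945/186068, 144451/46517)
C = (1145/724, 2207/724)

1. C_x = 1145/724  [line -665/362·x + 35/362·y + 945/362 = 0 ∩ |CE|² = 91809/1448]
2. C_y = 2207/724  [line -665/362·x + 35/362·y + 945/362 = 0 ∩ |CE|² = 91809/1448]
   → C = (1145/724, 2207/724)
3. A_x = 463945/186068  [CB · DA = 5783353495/134713232 ∩ F, B, A are collinear]
4. A_y = 144451/46517  [CB · DA = 5783353495/134713232 ∩ F, B, A are collinear]
   → A = (463945/186068, 144451/46517)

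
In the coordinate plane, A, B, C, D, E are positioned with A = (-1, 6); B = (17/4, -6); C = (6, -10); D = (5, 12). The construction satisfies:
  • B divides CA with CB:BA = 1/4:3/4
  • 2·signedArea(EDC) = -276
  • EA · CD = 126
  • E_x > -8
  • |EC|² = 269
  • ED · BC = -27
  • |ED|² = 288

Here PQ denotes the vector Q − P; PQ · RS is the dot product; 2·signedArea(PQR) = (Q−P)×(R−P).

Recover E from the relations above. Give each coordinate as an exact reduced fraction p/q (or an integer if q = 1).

1. E_x = -7  [2·signedArea(EDC) = -276 ∩ EA · CD = 126]
2. E_y = 0  [2·signedArea(EDC) = -276 ∩ EA · CD = 126]
   → E = (-7, 0)

E = (-7, 0)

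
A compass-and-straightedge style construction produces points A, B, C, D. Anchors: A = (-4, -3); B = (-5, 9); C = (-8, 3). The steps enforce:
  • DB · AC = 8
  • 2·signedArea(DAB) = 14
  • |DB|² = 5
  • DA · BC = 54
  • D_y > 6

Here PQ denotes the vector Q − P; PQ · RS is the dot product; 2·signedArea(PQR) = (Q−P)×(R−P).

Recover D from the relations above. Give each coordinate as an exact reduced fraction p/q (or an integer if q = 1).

1. D_x = -6  [DB · AC = 8 ∩ DA · BC = 54]
2. D_y = 7  [DB · AC = 8 ∩ DA · BC = 54]
   → D = (-6, 7)

D = (-6, 7)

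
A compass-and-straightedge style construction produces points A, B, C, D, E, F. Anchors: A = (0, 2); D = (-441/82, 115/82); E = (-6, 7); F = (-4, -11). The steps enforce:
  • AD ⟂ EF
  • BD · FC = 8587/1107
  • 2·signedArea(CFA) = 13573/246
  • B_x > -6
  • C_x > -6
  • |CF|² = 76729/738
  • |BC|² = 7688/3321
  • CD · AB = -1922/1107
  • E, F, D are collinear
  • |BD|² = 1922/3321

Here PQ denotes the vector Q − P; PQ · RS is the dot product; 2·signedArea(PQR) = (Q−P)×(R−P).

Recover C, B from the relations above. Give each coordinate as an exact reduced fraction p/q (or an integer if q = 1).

B = (-3907/738, 53/82)
C = (-1261/246, -71/82)

1. C_x = -1261/246  [line -13·x + 4·y + -15541/246 = 0 ∩ |CF|² = 76729/738]
2. C_y = -71/82  [line -13·x + 4·y + -15541/246 = 0 ∩ |CF|² = 76729/738]
   → C = (-1261/246, -71/82)
3. B_x = -3907/738  [line -31/123·x + 93/41·y + -3100/1107 = 0 ∩ |BC|² = 7688/3321]
4. B_y = 53/82  [line -31/123·x + 93/41·y + -3100/1107 = 0 ∩ |BC|² = 7688/3321]
   → B = (-3907/738, 53/82)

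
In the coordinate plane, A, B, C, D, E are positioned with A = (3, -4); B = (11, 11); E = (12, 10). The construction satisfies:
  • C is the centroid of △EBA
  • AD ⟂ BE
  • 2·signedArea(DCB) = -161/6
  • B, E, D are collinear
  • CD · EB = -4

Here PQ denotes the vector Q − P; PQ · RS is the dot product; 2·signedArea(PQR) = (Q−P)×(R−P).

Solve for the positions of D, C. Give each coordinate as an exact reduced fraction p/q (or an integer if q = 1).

C = (26/3, 17/3)
D = (29/2, 15/2)

1. D_x = 29/2  [B, E, D are collinear ∩ AD ⟂ BE]
2. D_y = 15/2  [B, E, D are collinear ∩ AD ⟂ BE]
   → D = (29/2, 15/2)
3. C_x = 26/3  [C is the centroid of △EBA]
4. C_y = 17/3  [C is the centroid of △EBA]
   → C = (26/3, 17/3)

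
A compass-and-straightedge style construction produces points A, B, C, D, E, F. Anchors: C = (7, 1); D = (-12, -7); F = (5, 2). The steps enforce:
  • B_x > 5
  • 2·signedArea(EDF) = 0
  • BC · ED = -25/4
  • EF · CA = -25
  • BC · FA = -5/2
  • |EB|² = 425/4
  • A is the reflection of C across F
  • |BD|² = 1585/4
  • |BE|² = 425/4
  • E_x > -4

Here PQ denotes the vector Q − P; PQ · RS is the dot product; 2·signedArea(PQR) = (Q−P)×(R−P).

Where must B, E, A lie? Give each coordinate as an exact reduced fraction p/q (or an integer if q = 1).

1. A_x = 3  [A is the reflection of C across F]
2. A_y = 3  [A is the reflection of C across F]
   → A = (3, 3)
3. B_x = 6  [line 2·x + -1·y + -21/2 = 0 ∩ |BD|² = 1585/4]
4. B_y = 3/2  [line 2·x + -1·y + -21/2 = 0 ∩ |BD|² = 1585/4]
   → B = (6, 3/2)
5. E_x = -7/2  [BC · ED = -25/4 ∩ 2·signedArea(EDF) = 0]
6. E_y = -5/2  [BC · ED = -25/4 ∩ 2·signedArea(EDF) = 0]
   → E = (-7/2, -5/2)

A = (3, 3)
B = (6, 3/2)
E = (-7/2, -5/2)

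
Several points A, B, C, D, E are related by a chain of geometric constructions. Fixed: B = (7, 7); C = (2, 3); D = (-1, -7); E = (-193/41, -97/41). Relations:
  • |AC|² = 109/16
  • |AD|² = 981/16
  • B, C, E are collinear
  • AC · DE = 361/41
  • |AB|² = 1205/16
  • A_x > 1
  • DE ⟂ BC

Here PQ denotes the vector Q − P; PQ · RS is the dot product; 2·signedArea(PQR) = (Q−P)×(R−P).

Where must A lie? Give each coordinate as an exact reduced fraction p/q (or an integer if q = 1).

1. A_x = 5/4  [line 152/41·x + -190/41·y + -95/41 = 0 ∩ |AD|² = 981/16]
2. A_y = 1/2  [line 152/41·x + -190/41·y + -95/41 = 0 ∩ |AD|² = 981/16]
   → A = (5/4, 1/2)

A = (5/4, 1/2)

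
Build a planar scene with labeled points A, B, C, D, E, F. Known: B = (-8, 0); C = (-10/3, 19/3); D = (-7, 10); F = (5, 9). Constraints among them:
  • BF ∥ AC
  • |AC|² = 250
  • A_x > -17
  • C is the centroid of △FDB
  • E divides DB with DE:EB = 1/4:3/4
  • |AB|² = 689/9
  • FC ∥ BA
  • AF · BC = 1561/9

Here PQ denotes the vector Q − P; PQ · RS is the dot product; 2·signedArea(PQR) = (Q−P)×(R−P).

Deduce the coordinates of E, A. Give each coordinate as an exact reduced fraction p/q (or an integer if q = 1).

1. E_x = -29/4  [E divides DB with DE:EB = 1/4:3/4]
2. E_y = 15/2  [E divides DB with DE:EB = 1/4:3/4]
   → E = (-29/4, 15/2)
3. A_x = -49/3  [BF ∥ AC ∩ FC ∥ BA]
4. A_y = -8/3  [BF ∥ AC ∩ FC ∥ BA]
   → A = (-49/3, -8/3)

A = (-49/3, -8/3)
E = (-29/4, 15/2)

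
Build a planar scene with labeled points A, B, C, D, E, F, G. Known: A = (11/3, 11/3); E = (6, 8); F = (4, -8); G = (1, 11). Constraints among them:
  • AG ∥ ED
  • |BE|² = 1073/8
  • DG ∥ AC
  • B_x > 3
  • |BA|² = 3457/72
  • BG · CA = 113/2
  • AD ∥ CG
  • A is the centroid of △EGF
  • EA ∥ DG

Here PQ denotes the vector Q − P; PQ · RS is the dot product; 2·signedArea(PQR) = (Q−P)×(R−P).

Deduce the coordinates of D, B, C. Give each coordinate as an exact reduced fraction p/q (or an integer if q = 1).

B = (13/4, -13/4)
C = (4/3, -2/3)
D = (10/3, 46/3)

1. D_x = 10/3  [EA ∥ DG ∩ AG ∥ ED]
2. D_y = 46/3  [EA ∥ DG ∩ AG ∥ ED]
   → D = (10/3, 46/3)
3. C_x = 4/3  [AD ∥ CG ∩ DG ∥ AC]
4. C_y = -2/3  [AD ∥ CG ∩ DG ∥ AC]
   → C = (4/3, -2/3)
5. B_x = 13/4  [line -7/3·x + -13/3·y + -13/2 = 0 ∩ |BA|² = 3457/72]
6. B_y = -13/4  [line -7/3·x + -13/3·y + -13/2 = 0 ∩ |BA|² = 3457/72]
   → B = (13/4, -13/4)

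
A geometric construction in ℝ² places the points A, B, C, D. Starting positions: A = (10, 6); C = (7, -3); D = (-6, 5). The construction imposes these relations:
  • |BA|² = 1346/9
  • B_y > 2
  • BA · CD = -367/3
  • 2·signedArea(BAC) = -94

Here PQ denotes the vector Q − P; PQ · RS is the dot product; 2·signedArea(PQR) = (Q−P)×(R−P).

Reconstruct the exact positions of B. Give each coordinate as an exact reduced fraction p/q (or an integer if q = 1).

1. B_x = -5/3  [2·signedArea(BAC) = -94 ∩ BA · CD = -367/3]
2. B_y = 7/3  [2·signedArea(BAC) = -94 ∩ BA · CD = -367/3]
   → B = (-5/3, 7/3)

B = (-5/3, 7/3)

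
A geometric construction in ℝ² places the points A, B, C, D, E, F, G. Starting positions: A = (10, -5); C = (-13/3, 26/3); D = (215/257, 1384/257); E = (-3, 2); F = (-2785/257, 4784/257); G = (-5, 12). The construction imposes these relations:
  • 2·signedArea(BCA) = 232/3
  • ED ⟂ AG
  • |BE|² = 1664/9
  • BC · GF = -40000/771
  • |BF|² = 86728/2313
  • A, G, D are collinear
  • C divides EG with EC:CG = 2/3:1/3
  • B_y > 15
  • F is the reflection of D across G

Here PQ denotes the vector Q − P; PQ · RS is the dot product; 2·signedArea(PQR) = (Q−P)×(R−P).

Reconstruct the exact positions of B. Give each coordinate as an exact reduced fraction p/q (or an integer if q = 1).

B = (-17/3, 46/3)

1. B_x = -17/3  [2·signedArea(BCA) = 232/3 ∩ BC · GF = -40000/771]
2. B_y = 46/3  [2·signedArea(BCA) = 232/3 ∩ BC · GF = -40000/771]
   → B = (-17/3, 46/3)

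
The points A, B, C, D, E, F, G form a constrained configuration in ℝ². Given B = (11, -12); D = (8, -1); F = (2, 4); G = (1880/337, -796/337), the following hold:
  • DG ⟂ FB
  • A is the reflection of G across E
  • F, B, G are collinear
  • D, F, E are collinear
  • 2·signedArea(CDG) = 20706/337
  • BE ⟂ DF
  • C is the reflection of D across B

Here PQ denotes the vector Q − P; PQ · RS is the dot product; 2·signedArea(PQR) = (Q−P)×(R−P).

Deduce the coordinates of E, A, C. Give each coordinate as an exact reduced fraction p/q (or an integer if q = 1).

1. E_x = 926/61  [D, F, E are collinear ∩ BE ⟂ DF]
2. E_y = -426/61  [D, F, E are collinear ∩ BE ⟂ DF]
   → E = (926/61, -426/61)
3. A_x = 509444/20557  [A is the reflection of G across E]
4. A_y = -238568/20557  [A is the reflection of G across E]
   → A = (509444/20557, -238568/20557)
5. C_x = 14  [C is the reflection of D across B]
6. C_y = -23  [C is the reflection of D across B]
   → C = (14, -23)

A = (509444/20557, -238568/20557)
C = (14, -23)
E = (926/61, -426/61)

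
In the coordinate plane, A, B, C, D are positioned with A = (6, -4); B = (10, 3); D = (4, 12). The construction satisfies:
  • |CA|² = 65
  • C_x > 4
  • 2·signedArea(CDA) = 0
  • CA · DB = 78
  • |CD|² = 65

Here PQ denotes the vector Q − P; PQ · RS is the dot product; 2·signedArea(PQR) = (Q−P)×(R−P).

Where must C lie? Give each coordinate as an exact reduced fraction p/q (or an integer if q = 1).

1. C_x = 5  [2·signedArea(CDA) = 0 ∩ CA · DB = 78]
2. C_y = 4  [2·signedArea(CDA) = 0 ∩ CA · DB = 78]
   → C = (5, 4)

C = (5, 4)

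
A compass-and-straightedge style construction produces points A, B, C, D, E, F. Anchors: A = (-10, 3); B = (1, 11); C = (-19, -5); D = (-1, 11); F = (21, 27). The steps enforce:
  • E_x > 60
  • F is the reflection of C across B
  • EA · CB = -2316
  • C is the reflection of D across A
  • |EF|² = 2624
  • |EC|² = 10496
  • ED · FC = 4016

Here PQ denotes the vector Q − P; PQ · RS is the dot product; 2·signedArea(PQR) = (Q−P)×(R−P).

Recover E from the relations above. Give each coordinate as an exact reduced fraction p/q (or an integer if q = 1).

1. E_x = 61  [line 40·x + 32·y + -4328 = 0 ∩ |EC|² = 10496]
2. E_y = 59  [line 40·x + 32·y + -4328 = 0 ∩ |EC|² = 10496]
   → E = (61, 59)

E = (61, 59)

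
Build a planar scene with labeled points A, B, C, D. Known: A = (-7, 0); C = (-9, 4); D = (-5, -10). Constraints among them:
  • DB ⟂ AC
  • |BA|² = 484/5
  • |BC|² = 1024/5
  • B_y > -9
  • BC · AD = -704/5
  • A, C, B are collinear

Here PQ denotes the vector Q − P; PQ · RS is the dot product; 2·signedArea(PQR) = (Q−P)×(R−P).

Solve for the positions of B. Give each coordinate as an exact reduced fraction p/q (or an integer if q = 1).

1. B_x = -13/5  [A, C, B are collinear ∩ DB ⟂ AC]
2. B_y = -44/5  [A, C, B are collinear ∩ DB ⟂ AC]
   → B = (-13/5, -44/5)

B = (-13/5, -44/5)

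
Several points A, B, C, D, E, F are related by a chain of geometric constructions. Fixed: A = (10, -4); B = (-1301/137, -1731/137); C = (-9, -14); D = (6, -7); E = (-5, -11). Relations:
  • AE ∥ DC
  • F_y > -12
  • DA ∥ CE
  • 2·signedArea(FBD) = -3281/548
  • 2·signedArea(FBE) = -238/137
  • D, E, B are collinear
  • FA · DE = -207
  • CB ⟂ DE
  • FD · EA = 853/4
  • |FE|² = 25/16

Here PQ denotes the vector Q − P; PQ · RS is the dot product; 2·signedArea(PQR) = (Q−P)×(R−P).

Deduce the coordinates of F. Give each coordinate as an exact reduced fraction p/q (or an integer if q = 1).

1. F_x = -6  [2·signedArea(FBD) = -3281/548 ∩ FD · EA = 853/4]
2. F_y = -47/4  [2·signedArea(FBD) = -3281/548 ∩ FD · EA = 853/4]
   → F = (-6, -47/4)

F = (-6, -47/4)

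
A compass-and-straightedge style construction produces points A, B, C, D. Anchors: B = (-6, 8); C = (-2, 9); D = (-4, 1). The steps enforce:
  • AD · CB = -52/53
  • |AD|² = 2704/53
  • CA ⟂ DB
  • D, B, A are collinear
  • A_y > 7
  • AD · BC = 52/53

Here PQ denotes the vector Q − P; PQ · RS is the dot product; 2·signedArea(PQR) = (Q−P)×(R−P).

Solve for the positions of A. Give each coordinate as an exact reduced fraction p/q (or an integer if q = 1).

A = (-316/53, 417/53)

1. A_x = -316/53  [D, B, A are collinear ∩ CA ⟂ DB]
2. A_y = 417/53  [D, B, A are collinear ∩ CA ⟂ DB]
   → A = (-316/53, 417/53)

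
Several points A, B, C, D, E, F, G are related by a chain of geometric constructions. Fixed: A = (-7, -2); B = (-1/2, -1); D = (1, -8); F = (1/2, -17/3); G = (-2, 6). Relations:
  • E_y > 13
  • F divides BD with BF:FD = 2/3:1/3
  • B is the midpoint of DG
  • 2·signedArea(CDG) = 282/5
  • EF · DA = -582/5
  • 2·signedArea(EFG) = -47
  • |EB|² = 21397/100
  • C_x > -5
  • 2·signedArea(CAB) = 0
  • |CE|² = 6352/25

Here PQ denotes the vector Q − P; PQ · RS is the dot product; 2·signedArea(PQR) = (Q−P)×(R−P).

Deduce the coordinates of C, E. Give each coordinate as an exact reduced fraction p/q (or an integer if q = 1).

1. C_x = -22/5  [2·signedArea(CAB) = 0 ∩ 2·signedArea(CDG) = 282/5]
2. C_y = -8/5  [2·signedArea(CAB) = 0 ∩ 2·signedArea(CDG) = 282/5]
   → C = (-22/5, -8/5)
3. E_x = 2/5  [EF · DA = -582/5 ∩ 2·signedArea(EFG) = -47]
4. E_y = 68/5  [EF · DA = -582/5 ∩ 2·signedArea(EFG) = -47]
   → E = (2/5, 68/5)

C = (-22/5, -8/5)
E = (2/5, 68/5)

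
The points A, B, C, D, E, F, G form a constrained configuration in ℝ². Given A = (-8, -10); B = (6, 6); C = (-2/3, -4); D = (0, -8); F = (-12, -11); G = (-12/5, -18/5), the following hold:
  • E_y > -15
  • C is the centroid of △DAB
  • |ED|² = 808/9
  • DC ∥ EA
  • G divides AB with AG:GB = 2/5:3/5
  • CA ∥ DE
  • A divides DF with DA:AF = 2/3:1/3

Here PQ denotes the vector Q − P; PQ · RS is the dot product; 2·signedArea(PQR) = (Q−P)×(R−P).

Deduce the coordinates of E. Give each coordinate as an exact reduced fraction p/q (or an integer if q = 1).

1. E_x = -22/3  [DC ∥ EA ∩ CA ∥ DE]
2. E_y = -14  [DC ∥ EA ∩ CA ∥ DE]
   → E = (-22/3, -14)

E = (-22/3, -14)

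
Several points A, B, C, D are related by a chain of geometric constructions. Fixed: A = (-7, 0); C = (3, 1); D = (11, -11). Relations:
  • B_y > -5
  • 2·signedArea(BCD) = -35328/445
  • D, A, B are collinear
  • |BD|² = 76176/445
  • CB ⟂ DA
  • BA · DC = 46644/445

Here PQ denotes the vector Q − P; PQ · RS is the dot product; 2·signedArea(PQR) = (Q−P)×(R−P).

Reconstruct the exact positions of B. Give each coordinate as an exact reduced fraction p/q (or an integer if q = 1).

B = (-73/445, -1859/445)

1. B_x = -73/445  [D, A, B are collinear ∩ CB ⟂ DA]
2. B_y = -1859/445  [D, A, B are collinear ∩ CB ⟂ DA]
   → B = (-73/445, -1859/445)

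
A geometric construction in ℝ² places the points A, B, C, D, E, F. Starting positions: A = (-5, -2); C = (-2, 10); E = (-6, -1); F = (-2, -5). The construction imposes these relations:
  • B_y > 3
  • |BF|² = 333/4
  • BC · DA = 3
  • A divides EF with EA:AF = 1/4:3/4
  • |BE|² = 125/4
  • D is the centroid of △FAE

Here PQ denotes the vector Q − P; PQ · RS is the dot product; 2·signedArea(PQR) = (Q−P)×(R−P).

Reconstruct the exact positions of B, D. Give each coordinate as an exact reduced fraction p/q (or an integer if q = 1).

1. D_x = -13/3  [D is the centroid of △FAE]
2. D_y = -8/3  [D is the centroid of △FAE]
   → D = (-13/3, -8/3)
3. B_x = -7/2  [line 2/3·x + -2/3·y + 5 = 0 ∩ |BF|² = 333/4]
4. B_y = 4  [line 2/3·x + -2/3·y + 5 = 0 ∩ |BF|² = 333/4]
   → B = (-7/2, 4)

B = (-7/2, 4)
D = (-13/3, -8/3)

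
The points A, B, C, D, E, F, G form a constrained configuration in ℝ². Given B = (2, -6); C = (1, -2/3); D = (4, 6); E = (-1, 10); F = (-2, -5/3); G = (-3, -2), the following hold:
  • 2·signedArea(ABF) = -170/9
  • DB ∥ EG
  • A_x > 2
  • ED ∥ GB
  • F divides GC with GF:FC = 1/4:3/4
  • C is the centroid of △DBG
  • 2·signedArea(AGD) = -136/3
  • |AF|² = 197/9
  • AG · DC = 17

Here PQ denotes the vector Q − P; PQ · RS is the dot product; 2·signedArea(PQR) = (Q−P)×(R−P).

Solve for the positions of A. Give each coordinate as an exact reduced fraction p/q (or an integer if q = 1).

1. A_x = 8/3  [2·signedArea(ABF) = -170/9 ∩ 2·signedArea(AGD) = -136/3]
2. A_y = -2  [2·signedArea(ABF) = -170/9 ∩ 2·signedArea(AGD) = -136/3]
   → A = (8/3, -2)

A = (8/3, -2)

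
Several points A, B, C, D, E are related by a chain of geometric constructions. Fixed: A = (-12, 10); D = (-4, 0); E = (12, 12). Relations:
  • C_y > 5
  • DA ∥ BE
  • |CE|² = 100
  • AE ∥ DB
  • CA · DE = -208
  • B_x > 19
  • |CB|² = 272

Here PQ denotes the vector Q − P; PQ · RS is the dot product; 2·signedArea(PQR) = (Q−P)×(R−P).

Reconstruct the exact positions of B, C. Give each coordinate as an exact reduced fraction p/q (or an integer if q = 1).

1. B_x = 20  [DA ∥ BE ∩ AE ∥ DB]
2. B_y = 2  [DA ∥ BE ∩ AE ∥ DB]
   → B = (20, 2)
3. C_x = 4  [line -16·x + -12·y + 136 = 0 ∩ |CE|² = 100]
4. C_y = 6  [line -16·x + -12·y + 136 = 0 ∩ |CE|² = 100]
   → C = (4, 6)

B = (20, 2)
C = (4, 6)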